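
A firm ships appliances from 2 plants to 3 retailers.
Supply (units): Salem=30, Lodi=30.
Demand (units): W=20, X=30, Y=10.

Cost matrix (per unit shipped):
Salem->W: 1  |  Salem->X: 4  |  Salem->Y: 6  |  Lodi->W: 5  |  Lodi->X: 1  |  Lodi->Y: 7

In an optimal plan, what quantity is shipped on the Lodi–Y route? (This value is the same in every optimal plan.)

The minimum-cost plan:
  Salem->W: 20 × 1 = 20
  Salem->Y: 10 × 6 = 60
  Lodi->X: 30 × 1 = 30
Total cost = 110.
The route Lodi→Y is not used.

0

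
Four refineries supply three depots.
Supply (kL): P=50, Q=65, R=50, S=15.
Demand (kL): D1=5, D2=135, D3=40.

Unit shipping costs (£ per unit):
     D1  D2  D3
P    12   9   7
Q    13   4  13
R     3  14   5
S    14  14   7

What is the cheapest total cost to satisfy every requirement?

1205

A cheapest plan:
  P to D2: 50 × £9 = £450
  Q to D2: 65 × £4 = £260
  R to D1: 5 × £3 = £15
  R to D2: 5 × £14 = £70
  R to D3: 40 × £5 = £200
  S to D2: 15 × £14 = £210
Total = 450 + 260 + 15 + 70 + 200 + 210 = £1205.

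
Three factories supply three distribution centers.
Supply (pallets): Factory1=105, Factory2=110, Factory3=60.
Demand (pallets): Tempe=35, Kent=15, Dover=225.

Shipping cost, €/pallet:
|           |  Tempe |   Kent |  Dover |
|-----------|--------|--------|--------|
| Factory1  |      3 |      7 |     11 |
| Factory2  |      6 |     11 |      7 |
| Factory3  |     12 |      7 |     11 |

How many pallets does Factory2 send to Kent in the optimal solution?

0

Solving gives:
  Factory1 to Tempe: 35 × €3 = €105
  Factory1 to Dover: 70 × €11 = €770
  Factory2 to Dover: 110 × €7 = €770
  Factory3 to Kent: 15 × €7 = €105
  Factory3 to Dover: 45 × €11 = €495
Total cost = €2245.
The route Factory2→Kent is not used.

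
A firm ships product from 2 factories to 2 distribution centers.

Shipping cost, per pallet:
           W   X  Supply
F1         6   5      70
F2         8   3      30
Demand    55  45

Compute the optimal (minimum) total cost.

495

An optimal shipping plan:
  F1–W: 55 × 6 = 330
  F1–X: 15 × 5 = 75
  F2–X: 30 × 3 = 90
Total = 330 + 75 + 90 = 495.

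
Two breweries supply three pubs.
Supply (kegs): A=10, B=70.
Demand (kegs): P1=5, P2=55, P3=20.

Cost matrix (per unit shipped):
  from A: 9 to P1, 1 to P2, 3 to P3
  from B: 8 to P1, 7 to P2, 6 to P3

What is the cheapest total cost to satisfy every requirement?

Optimal allocation:
  A to P2: 10 × 1 = 10
  B to P1: 5 × 8 = 40
  B to P2: 45 × 7 = 315
  B to P3: 20 × 6 = 120
Total = 10 + 40 + 315 + 120 = 485.

485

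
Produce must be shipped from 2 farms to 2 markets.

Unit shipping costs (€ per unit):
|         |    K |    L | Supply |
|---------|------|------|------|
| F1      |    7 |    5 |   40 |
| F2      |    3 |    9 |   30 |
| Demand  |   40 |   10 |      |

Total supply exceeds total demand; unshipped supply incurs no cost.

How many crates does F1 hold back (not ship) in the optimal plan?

20

Minimum-cost shipments:
  F1 to K: 10 × €7 = €70
  F1 to L: 10 × €5 = €50
  F2 to K: 30 × €3 = €90
Total cost = €210.
F1 ships 20 of its 40, leaving 20.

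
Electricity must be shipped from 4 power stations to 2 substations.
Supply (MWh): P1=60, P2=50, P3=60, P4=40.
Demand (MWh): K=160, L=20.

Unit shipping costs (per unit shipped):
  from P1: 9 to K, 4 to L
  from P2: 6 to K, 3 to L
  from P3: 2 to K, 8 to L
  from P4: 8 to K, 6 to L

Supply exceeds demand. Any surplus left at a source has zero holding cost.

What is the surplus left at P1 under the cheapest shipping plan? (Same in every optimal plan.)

Minimum-cost shipments:
  P1 to K: 10 × 9 = 90
  P1 to L: 20 × 4 = 80
  P2 to K: 50 × 6 = 300
  P3 to K: 60 × 2 = 120
  P4 to K: 40 × 8 = 320
Total cost = 910.
P1 ships 30 of its 60, leaving 30.

30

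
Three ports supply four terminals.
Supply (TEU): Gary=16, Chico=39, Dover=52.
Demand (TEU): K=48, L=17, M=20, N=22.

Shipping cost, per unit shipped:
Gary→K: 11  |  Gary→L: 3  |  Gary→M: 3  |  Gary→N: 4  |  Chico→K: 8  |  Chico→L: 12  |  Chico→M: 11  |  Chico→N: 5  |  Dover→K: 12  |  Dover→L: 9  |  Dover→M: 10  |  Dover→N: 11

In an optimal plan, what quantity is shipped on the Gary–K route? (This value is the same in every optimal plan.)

The minimum-cost plan:
  Gary→M: 16 × 3 = 48
  Chico→K: 17 × 8 = 136
  Chico→N: 22 × 5 = 110
  Dover→K: 31 × 12 = 372
  Dover→L: 17 × 9 = 153
  Dover→M: 4 × 10 = 40
Total cost = 859.
The route Gary→K is not used.

0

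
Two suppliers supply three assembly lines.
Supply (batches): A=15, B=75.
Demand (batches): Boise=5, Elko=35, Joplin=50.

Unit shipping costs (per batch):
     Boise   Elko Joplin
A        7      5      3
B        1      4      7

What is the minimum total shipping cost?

435

One minimum-cost allocation:
  A–Joplin: 15 × 3 = 45
  B–Boise: 5 × 1 = 5
  B–Elko: 35 × 4 = 140
  B–Joplin: 35 × 7 = 245
Total = 45 + 5 + 140 + 245 = 435.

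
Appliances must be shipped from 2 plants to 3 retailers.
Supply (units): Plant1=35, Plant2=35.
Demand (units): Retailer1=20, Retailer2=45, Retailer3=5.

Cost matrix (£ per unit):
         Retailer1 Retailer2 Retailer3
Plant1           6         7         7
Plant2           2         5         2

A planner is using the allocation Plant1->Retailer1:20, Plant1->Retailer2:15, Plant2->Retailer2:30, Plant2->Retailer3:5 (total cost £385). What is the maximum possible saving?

40

Current plan cost = 20·6 + 15·7 + 30·5 + 5·2 = £385.
Optimal plan:
  Plant1 to Retailer2: 35 × £7 = £245
  Plant2 to Retailer1: 20 × £2 = £40
  Plant2 to Retailer2: 10 × £5 = £50
  Plant2 to Retailer3: 5 × £2 = £10
Optimal cost = £345.
Saving = 385 − 345 = £40.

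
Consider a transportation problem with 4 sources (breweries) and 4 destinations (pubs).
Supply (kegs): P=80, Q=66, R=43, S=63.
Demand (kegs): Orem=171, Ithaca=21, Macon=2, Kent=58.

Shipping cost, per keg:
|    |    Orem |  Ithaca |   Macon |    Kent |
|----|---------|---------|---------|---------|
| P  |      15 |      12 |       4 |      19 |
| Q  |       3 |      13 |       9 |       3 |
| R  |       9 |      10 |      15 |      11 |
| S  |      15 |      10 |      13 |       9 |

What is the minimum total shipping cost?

2287

A cheapest plan:
  P to Orem: 62 × 15 = 930
  P to Ithaca: 16 × 12 = 192
  P to Macon: 2 × 4 = 8
  Q to Orem: 66 × 3 = 198
  R to Orem: 43 × 9 = 387
  S to Ithaca: 5 × 10 = 50
  S to Kent: 58 × 9 = 522
Total = 930 + 192 + 8 + 198 + 387 + 50 + 522 = 2287.
(Supply check: P ships 80; Q ships 66; R ships 43; S ships 63.)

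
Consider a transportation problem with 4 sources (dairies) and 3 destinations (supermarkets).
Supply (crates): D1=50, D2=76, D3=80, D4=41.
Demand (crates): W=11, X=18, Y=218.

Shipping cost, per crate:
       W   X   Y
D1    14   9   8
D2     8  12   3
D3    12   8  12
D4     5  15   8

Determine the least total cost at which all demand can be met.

Optimal allocation:
  D1->Y: 50 crates
  D2->Y: 76 crates
  D3->X: 18 crates
  D3->Y: 62 crates
  D4->W: 11 crates
  D4->Y: 30 crates
Total cost = 1811.
(Supply check: D1 ships 50; D2 ships 76; D3 ships 80; D4 ships 41.)

1811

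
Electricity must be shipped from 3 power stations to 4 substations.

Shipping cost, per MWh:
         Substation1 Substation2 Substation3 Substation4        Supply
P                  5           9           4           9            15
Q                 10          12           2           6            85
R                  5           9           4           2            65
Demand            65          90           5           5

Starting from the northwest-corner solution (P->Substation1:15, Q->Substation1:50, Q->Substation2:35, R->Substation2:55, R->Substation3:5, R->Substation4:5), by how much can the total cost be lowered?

Current plan cost = 15·5 + 50·10 + 35·12 + 55·9 + 5·4 + 5·2 = 1520.
Optimal plan:
  P→Substation1: 5 MWh
  P→Substation2: 10 MWh
  Q→Substation2: 80 MWh
  Q→Substation3: 5 MWh
  R→Substation1: 60 MWh
  R→Substation4: 5 MWh
Optimal cost = 1395.
Saving = 1520 − 1395 = 125.

125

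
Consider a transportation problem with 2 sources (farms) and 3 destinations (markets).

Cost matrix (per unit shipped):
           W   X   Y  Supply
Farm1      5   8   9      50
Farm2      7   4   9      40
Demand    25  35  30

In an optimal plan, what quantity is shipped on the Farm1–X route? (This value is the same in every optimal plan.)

Optimal shipments:
  Farm1–W: 25 × 5 = 125
  Farm1–Y: 25 × 9 = 225
  Farm2–X: 35 × 4 = 140
  Farm2–Y: 5 × 9 = 45
Total cost = 535.
The route Farm1→X is not used.

0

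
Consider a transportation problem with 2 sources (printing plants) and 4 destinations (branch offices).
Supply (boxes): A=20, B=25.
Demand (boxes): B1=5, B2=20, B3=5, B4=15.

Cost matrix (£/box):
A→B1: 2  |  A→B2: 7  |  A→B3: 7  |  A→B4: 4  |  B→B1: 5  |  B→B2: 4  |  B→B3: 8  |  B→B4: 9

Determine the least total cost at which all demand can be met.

One minimum-cost allocation:
  A to B1: 5 × £2 = £10
  A to B4: 15 × £4 = £60
  B to B2: 20 × £4 = £80
  B to B3: 5 × £8 = £40
Total = 10 + 60 + 80 + 40 = £190.

190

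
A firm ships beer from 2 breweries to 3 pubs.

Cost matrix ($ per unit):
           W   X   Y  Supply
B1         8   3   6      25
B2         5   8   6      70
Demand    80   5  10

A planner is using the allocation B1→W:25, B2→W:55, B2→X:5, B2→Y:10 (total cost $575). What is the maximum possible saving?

70

Current plan cost = 25·8 + 55·5 + 5·8 + 10·6 = $575.
Optimal plan:
  B1->W: 10 × $8 = $80
  B1->X: 5 × $3 = $15
  B1->Y: 10 × $6 = $60
  B2->W: 70 × $5 = $350
Optimal cost = $505.
Saving = 575 − 505 = $70.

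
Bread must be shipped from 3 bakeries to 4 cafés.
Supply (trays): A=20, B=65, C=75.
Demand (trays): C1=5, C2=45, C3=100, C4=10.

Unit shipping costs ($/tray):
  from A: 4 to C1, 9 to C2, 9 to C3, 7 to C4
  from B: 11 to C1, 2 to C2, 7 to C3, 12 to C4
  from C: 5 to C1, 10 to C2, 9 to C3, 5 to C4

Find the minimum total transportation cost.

1020

Optimal allocation:
  A to C1: 5 × $4 = $20
  A to C3: 15 × $9 = $135
  B to C2: 45 × $2 = $90
  B to C3: 20 × $7 = $140
  C to C3: 65 × $9 = $585
  C to C4: 10 × $5 = $50
Total = 20 + 135 + 90 + 140 + 585 + 50 = $1020.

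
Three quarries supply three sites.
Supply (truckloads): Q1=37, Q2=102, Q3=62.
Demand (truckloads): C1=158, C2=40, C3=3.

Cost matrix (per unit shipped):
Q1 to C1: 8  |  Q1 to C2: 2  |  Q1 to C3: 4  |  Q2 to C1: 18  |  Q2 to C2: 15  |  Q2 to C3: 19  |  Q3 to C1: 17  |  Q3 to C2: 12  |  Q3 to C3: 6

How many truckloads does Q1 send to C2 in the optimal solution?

37

The minimum-cost plan:
  Q1 to C2: 37 truckloads
  Q2 to C1: 102 truckloads
  Q3 to C1: 56 truckloads
  Q3 to C2: 3 truckloads
  Q3 to C3: 3 truckloads
Total cost = 2916.
So Q1→C2 carries 37 truckloads.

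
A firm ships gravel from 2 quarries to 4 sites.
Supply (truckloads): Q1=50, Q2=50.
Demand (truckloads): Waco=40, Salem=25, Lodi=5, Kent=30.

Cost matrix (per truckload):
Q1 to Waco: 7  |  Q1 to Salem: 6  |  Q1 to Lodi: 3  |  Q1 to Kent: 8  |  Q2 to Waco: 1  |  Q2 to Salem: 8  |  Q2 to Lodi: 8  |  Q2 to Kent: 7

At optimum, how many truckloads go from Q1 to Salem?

25

Solving gives:
  Q1–Salem: 25 truckloads
  Q1–Lodi: 5 truckloads
  Q1–Kent: 20 truckloads
  Q2–Waco: 40 truckloads
  Q2–Kent: 10 truckloads
Total cost = 435.
So Q1→Salem carries 25 truckloads.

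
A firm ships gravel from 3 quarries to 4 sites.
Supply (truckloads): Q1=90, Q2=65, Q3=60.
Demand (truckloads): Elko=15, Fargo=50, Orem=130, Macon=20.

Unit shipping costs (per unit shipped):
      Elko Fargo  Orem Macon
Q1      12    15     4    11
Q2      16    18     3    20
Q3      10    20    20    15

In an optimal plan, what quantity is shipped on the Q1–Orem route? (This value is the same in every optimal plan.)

The minimum-cost plan:
  Q1–Fargo: 25 truckloads
  Q1–Orem: 65 truckloads
  Q2–Orem: 65 truckloads
  Q3–Elko: 15 truckloads
  Q3–Fargo: 25 truckloads
  Q3–Macon: 20 truckloads
Total cost = 1780.
So Q1→Orem carries 65 truckloads.

65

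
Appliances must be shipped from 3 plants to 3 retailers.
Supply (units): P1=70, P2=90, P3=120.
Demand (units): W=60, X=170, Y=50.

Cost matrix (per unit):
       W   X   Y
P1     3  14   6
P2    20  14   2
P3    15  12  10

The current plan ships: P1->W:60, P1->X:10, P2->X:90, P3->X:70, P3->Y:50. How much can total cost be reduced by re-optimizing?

500

Current plan cost = 60·3 + 10·14 + 90·14 + 70·12 + 50·10 = 2920.
Optimal plan:
  P1→W: 60 × 3 = 180
  P1→X: 10 × 14 = 140
  P2→X: 40 × 14 = 560
  P2→Y: 50 × 2 = 100
  P3→X: 120 × 12 = 1440
Optimal cost = 2420.
Saving = 2920 − 2420 = 500.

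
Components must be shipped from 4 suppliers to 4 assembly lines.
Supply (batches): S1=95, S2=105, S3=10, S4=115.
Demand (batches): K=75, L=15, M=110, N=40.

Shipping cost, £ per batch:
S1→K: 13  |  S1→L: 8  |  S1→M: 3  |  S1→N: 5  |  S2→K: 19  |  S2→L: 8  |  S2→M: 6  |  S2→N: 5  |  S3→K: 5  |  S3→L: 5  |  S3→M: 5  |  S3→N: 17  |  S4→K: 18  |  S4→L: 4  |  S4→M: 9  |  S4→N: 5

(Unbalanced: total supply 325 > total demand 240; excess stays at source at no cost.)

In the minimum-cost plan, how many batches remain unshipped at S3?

0

An optimal plan:
  S1->K: 65 × £13 = £845
  S1->M: 30 × £3 = £90
  S2->M: 80 × £6 = £480
  S2->N: 25 × £5 = £125
  S3->K: 10 × £5 = £50
  S4->L: 15 × £4 = £60
  S4->N: 15 × £5 = £75
Total cost = £1725.
S3 ships 10 of its 10, leaving 0.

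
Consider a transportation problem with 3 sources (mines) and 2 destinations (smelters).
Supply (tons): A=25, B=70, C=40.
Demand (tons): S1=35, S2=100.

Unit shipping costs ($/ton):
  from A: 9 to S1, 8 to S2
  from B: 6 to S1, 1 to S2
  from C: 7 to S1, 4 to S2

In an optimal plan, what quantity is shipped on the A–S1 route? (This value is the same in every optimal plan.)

25

The minimum-cost plan:
  A to S1: 25 × $9 = $225
  B to S2: 70 × $1 = $70
  C to S1: 10 × $7 = $70
  C to S2: 30 × $4 = $120
Total cost = $485.
So A→S1 carries 25 tons.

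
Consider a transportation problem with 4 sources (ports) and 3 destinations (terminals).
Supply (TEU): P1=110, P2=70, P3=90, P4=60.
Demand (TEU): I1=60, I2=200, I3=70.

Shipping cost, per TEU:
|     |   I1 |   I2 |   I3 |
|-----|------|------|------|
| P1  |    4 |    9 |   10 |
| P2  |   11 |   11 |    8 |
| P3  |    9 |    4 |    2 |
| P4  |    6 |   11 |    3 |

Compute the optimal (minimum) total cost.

An optimal shipping plan:
  P1 to I1: 60 × 4 = 240
  P1 to I2: 50 × 9 = 450
  P2 to I2: 60 × 11 = 660
  P2 to I3: 10 × 8 = 80
  P3 to I2: 90 × 4 = 360
  P4 to I3: 60 × 3 = 180
Total = 240 + 450 + 660 + 80 + 360 + 180 = 1970.
(Supply check: P1 ships 110; P2 ships 70; P3 ships 90; P4 ships 60.)

1970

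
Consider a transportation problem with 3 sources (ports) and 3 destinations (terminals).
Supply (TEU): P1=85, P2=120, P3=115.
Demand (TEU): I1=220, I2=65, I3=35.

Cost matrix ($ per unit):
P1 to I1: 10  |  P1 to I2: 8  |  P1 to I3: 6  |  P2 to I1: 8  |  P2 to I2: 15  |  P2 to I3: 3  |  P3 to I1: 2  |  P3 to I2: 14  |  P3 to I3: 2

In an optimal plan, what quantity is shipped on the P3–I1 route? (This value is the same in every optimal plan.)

115

Optimal shipments:
  P1–I1: 20 TEU
  P1–I2: 65 TEU
  P2–I1: 85 TEU
  P2–I3: 35 TEU
  P3–I1: 115 TEU
Total cost = $1735.
So P3→I1 carries 115 TEU.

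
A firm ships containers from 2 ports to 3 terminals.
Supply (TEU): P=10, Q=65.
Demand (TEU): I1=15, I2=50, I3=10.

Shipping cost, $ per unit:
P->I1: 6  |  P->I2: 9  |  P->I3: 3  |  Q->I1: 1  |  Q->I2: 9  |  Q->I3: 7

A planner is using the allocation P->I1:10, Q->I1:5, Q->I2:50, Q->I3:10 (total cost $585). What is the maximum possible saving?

90

Current plan cost = 10·6 + 5·1 + 50·9 + 10·7 = $585.
Optimal plan:
  P to I3: 10 × $3 = $30
  Q to I1: 15 × $1 = $15
  Q to I2: 50 × $9 = $450
Optimal cost = $495.
Saving = 585 − 495 = $90.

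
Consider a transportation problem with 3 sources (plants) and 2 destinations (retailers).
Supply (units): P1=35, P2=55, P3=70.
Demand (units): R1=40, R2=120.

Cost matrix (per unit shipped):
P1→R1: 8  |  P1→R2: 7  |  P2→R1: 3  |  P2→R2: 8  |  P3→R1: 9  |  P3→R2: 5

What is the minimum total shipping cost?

835

Optimal allocation:
  P1–R2: 35 units
  P2–R1: 40 units
  P2–R2: 15 units
  P3–R2: 70 units
Total cost = 835.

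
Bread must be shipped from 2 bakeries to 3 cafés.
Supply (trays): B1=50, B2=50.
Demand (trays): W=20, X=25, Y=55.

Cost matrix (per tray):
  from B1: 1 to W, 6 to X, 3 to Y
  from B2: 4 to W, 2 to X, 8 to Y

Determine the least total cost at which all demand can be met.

A cheapest plan:
  B1→Y: 50 × 3 = 150
  B2→W: 20 × 4 = 80
  B2→X: 25 × 2 = 50
  B2→Y: 5 × 8 = 40
Total = 150 + 80 + 50 + 40 = 320.
(Supply check: B1 ships 50; B2 ships 50.)

320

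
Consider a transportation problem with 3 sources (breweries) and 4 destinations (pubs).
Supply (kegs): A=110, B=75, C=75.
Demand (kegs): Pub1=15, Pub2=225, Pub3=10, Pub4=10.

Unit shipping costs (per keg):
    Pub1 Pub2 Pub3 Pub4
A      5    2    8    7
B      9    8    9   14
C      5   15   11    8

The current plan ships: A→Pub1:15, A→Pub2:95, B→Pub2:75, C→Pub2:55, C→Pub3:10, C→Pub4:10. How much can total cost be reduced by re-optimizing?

Current plan cost = 15·5 + 95·2 + 75·8 + 55·15 + 10·11 + 10·8 = 1880.
Optimal plan:
  A to Pub2: 110 kegs
  B to Pub2: 75 kegs
  C to Pub1: 15 kegs
  C to Pub2: 40 kegs
  C to Pub3: 10 kegs
  C to Pub4: 10 kegs
Optimal cost = 1685.
Saving = 1880 − 1685 = 195.

195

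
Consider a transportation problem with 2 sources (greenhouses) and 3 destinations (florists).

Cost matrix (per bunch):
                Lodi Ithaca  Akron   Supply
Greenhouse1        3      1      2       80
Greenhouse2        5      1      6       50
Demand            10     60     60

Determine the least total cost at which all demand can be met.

An optimal shipping plan:
  Greenhouse1->Lodi: 10 × 3 = 30
  Greenhouse1->Ithaca: 10 × 1 = 10
  Greenhouse1->Akron: 60 × 2 = 120
  Greenhouse2->Ithaca: 50 × 1 = 50
Total = 30 + 10 + 120 + 50 = 210.
(Supply check: Greenhouse1 ships 80; Greenhouse2 ships 50.)

210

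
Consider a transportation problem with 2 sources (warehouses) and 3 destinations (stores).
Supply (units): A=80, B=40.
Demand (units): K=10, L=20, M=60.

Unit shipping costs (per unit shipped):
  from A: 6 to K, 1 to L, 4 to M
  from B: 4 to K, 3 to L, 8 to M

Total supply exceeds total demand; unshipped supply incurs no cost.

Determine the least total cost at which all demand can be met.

300

A cheapest plan:
  A to L: 20 × 1 = 20
  A to M: 60 × 4 = 240
  B to K: 10 × 4 = 40
Total = 20 + 240 + 40 = 300.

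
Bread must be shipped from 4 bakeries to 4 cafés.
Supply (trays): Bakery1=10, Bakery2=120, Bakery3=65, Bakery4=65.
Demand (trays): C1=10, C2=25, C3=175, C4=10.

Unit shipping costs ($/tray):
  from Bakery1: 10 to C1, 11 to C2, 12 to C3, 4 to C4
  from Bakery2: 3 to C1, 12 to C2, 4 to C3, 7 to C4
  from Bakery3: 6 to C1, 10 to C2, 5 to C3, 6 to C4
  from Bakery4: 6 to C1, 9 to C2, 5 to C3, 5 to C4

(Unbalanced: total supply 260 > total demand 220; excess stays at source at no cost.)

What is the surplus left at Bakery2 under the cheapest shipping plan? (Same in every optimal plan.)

Minimum-cost shipments:
  Bakery1->C4: 10 trays
  Bakery2->C1: 10 trays
  Bakery2->C3: 110 trays
  Bakery3->C3: 65 trays
  Bakery4->C2: 25 trays
Total cost = $1060.
Bakery2 ships 120 of its 120, leaving 0.

0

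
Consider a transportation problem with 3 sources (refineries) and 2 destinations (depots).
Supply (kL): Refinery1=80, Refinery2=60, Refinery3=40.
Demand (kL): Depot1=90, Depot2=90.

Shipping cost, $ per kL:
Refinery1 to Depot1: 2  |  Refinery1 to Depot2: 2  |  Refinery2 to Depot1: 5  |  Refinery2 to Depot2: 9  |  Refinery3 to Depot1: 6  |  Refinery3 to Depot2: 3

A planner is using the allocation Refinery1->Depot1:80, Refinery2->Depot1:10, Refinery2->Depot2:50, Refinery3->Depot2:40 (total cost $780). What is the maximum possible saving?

200

Current plan cost = 80·2 + 10·5 + 50·9 + 40·3 = $780.
Optimal plan:
  Refinery1→Depot1: 30 × $2 = $60
  Refinery1→Depot2: 50 × $2 = $100
  Refinery2→Depot1: 60 × $5 = $300
  Refinery3→Depot2: 40 × $3 = $120
Optimal cost = $580.
Saving = 780 − 580 = $200.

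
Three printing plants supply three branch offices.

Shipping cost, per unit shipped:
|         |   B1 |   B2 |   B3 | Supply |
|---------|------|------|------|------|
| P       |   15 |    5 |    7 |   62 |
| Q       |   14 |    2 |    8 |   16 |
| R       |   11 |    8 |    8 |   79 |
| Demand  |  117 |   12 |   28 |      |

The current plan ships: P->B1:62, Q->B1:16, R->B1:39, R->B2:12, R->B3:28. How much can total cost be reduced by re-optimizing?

248

Current plan cost = 62·15 + 16·14 + 39·11 + 12·8 + 28·8 = 1903.
Optimal plan:
  P->B1: 34 × 15 = 510
  P->B3: 28 × 7 = 196
  Q->B1: 4 × 14 = 56
  Q->B2: 12 × 2 = 24
  R->B1: 79 × 11 = 869
Optimal cost = 1655.
Saving = 1903 − 1655 = 248.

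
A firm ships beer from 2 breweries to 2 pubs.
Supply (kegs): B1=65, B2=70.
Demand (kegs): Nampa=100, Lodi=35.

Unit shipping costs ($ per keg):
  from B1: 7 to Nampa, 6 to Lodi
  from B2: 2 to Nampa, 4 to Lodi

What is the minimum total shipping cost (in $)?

560

One minimum-cost allocation:
  B1–Nampa: 30 kegs
  B1–Lodi: 35 kegs
  B2–Nampa: 70 kegs
Total cost = $560.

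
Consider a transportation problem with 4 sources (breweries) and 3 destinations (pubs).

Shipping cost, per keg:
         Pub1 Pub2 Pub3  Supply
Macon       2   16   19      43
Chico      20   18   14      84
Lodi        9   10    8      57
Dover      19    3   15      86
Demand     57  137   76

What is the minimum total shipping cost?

2108

One minimum-cost allocation:
  Macon→Pub1: 43 kegs
  Chico→Pub2: 8 kegs
  Chico→Pub3: 76 kegs
  Lodi→Pub1: 14 kegs
  Lodi→Pub2: 43 kegs
  Dover→Pub2: 86 kegs
Total cost = 2108.
(Supply check: Macon ships 43; Chico ships 84; Lodi ships 57; Dover ships 86.)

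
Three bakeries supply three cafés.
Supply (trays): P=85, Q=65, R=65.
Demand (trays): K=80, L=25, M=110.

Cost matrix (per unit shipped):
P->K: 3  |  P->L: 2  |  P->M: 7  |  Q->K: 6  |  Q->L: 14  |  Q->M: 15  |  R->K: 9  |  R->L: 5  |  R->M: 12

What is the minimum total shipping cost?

1530

A cheapest plan:
  P->K: 15 × 3 = 45
  P->M: 70 × 7 = 490
  Q->K: 65 × 6 = 390
  R->L: 25 × 5 = 125
  R->M: 40 × 12 = 480
Total = 45 + 490 + 390 + 125 + 480 = 1530.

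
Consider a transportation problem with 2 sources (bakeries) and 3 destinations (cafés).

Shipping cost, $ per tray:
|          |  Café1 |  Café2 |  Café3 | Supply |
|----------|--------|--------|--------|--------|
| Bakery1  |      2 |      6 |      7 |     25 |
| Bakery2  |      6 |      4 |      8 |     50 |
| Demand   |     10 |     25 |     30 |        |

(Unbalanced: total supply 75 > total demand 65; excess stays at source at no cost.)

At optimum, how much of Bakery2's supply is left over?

An optimal plan:
  Bakery1–Café1: 10 × $2 = $20
  Bakery1–Café3: 15 × $7 = $105
  Bakery2–Café2: 25 × $4 = $100
  Bakery2–Café3: 15 × $8 = $120
Total cost = $345.
Bakery2 ships 40 of its 50, leaving 10.

10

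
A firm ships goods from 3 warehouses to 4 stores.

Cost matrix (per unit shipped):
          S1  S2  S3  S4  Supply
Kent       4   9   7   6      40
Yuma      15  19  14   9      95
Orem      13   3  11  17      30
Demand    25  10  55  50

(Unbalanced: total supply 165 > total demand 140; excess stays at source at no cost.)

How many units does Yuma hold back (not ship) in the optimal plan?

25

An optimal plan:
  Kent–S1: 25 × 4 = 100
  Kent–S3: 15 × 7 = 105
  Yuma–S3: 20 × 14 = 280
  Yuma–S4: 50 × 9 = 450
  Orem–S2: 10 × 3 = 30
  Orem–S3: 20 × 11 = 220
Total cost = 1185.
Yuma ships 70 of its 95, leaving 25.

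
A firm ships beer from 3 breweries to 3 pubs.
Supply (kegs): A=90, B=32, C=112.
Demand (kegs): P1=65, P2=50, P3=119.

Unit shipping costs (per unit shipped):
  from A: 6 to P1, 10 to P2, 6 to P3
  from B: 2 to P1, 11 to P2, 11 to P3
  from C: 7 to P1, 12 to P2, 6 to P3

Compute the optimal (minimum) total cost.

One minimum-cost allocation:
  A→P1: 33 kegs
  A→P2: 50 kegs
  A→P3: 7 kegs
  B→P1: 32 kegs
  C→P3: 112 kegs
Total cost = 1476.

1476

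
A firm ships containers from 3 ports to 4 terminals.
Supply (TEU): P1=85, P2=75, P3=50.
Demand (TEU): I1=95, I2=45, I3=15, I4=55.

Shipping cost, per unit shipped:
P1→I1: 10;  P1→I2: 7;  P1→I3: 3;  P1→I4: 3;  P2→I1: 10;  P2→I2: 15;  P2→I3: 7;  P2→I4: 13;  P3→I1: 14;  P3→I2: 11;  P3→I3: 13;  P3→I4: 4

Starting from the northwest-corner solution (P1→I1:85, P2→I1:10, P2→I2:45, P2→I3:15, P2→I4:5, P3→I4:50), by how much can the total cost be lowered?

470

Current plan cost = 85·10 + 10·10 + 45·15 + 15·7 + 5·13 + 50·4 = 1995.
Optimal plan:
  P1–I1: 20 × 10 = 200
  P1–I2: 45 × 7 = 315
  P1–I3: 15 × 3 = 45
  P1–I4: 5 × 3 = 15
  P2–I1: 75 × 10 = 750
  P3–I4: 50 × 4 = 200
Optimal cost = 1525.
Saving = 1995 − 1525 = 470.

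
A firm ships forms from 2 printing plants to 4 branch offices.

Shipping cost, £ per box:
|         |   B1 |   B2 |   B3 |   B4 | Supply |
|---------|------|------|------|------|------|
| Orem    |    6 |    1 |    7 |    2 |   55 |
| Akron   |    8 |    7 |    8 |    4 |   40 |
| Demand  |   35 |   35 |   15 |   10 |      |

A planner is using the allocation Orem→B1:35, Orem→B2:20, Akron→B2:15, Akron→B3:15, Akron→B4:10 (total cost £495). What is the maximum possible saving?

60

Current plan cost = 35·6 + 20·1 + 15·7 + 15·8 + 10·4 = £495.
Optimal plan:
  Orem→B1: 20 × £6 = £120
  Orem→B2: 35 × £1 = £35
  Akron→B1: 15 × £8 = £120
  Akron→B3: 15 × £8 = £120
  Akron→B4: 10 × £4 = £40
Optimal cost = £435.
Saving = 495 − 435 = £60.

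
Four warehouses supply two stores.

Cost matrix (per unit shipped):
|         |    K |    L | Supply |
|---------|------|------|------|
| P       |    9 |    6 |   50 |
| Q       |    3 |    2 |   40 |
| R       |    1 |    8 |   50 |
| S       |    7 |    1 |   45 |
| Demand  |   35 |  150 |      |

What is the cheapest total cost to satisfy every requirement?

An optimal shipping plan:
  P→L: 50 × 6 = 300
  Q→L: 40 × 2 = 80
  R→K: 35 × 1 = 35
  R→L: 15 × 8 = 120
  S→L: 45 × 1 = 45
Total = 300 + 80 + 35 + 120 + 45 = 580.

580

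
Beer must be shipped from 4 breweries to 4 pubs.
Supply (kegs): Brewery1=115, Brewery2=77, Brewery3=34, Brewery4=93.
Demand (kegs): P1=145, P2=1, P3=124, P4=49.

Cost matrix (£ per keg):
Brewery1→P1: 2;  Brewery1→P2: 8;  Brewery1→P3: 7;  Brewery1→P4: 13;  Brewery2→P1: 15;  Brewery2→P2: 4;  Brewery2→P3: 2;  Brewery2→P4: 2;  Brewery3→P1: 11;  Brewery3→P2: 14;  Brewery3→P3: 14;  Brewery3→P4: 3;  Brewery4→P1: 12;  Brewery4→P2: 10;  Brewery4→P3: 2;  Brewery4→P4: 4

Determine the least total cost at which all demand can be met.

An optimal shipping plan:
  Brewery1→P1: 115 × £2 = £230
  Brewery2→P2: 1 × £4 = £4
  Brewery2→P3: 31 × £2 = £62
  Brewery2→P4: 45 × £2 = £90
  Brewery3→P1: 30 × £11 = £330
  Brewery3→P4: 4 × £3 = £12
  Brewery4→P3: 93 × £2 = £186
Total = 230 + 4 + 62 + 90 + 330 + 12 + 186 = £914.
(Supply check: Brewery1 ships 115; Brewery2 ships 77; Brewery3 ships 34; Brewery4 ships 93.)

914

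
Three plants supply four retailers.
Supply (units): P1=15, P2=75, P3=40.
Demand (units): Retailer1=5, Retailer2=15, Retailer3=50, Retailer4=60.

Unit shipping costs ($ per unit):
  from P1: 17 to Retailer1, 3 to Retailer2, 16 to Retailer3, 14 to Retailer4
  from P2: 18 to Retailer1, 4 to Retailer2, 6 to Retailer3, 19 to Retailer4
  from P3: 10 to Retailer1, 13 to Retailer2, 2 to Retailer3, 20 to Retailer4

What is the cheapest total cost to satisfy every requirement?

Optimal allocation:
  P1→Retailer4: 15 × $14 = $210
  P2→Retailer2: 15 × $4 = $60
  P2→Retailer3: 15 × $6 = $90
  P2→Retailer4: 45 × $19 = $855
  P3→Retailer1: 5 × $10 = $50
  P3→Retailer3: 35 × $2 = $70
Total = 210 + 60 + 90 + 855 + 50 + 70 = $1335.
(Supply check: P1 ships 15; P2 ships 75; P3 ships 40.)

1335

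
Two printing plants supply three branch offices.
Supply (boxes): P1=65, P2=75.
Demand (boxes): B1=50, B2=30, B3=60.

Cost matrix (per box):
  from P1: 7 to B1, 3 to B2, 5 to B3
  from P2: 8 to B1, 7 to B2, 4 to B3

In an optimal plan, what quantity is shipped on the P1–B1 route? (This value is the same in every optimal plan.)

The minimum-cost plan:
  P1 to B1: 35 × 7 = 245
  P1 to B2: 30 × 3 = 90
  P2 to B1: 15 × 8 = 120
  P2 to B3: 60 × 4 = 240
Total cost = 695.
So P1→B1 carries 35 boxes.

35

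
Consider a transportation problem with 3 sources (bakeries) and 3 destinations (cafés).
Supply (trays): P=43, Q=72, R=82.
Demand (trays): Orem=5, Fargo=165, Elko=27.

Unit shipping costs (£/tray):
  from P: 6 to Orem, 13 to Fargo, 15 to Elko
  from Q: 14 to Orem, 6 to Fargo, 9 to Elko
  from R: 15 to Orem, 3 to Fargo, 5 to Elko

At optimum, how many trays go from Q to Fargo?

Optimal shipments:
  P to Orem: 5 × £6 = £30
  P to Fargo: 11 × £13 = £143
  P to Elko: 27 × £15 = £405
  Q to Fargo: 72 × £6 = £432
  R to Fargo: 82 × £3 = £246
Total cost = £1256.
So Q→Fargo carries 72 trays.

72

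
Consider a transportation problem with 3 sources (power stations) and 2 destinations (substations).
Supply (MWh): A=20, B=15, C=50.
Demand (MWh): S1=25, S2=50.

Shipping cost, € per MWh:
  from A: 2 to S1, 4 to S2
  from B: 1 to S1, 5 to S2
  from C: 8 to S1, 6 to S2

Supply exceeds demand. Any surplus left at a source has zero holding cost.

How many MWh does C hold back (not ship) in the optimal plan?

10

Minimum-cost shipments:
  A->S1: 10 MWh
  A->S2: 10 MWh
  B->S1: 15 MWh
  C->S2: 40 MWh
Total cost = €315.
C ships 40 of its 50, leaving 10.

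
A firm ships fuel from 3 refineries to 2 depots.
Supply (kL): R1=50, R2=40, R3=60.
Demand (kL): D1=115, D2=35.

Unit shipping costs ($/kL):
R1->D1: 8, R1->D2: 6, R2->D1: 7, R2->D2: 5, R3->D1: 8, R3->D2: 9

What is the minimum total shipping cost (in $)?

1090

A cheapest plan:
  R1–D1: 15 kL
  R1–D2: 35 kL
  R2–D1: 40 kL
  R3–D1: 60 kL
Total cost = $1090.
(Supply check: R1 ships 50; R2 ships 40; R3 ships 60.)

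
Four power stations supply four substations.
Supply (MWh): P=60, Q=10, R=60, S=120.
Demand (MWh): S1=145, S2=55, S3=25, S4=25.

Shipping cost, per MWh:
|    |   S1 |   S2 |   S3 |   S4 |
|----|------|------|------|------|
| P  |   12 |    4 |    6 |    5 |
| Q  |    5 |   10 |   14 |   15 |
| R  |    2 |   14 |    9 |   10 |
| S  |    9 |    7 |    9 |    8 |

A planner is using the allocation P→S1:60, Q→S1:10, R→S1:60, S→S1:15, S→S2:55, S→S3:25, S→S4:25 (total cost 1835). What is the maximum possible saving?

360

Current plan cost = 60·12 + 10·5 + 60·2 + 15·9 + 55·7 + 25·9 + 25·8 = 1835.
Optimal plan:
  P–S2: 55 × 4 = 220
  P–S4: 5 × 5 = 25
  Q–S1: 10 × 5 = 50
  R–S1: 60 × 2 = 120
  S–S1: 75 × 9 = 675
  S–S3: 25 × 9 = 225
  S–S4: 20 × 8 = 160
Optimal cost = 1475.
Saving = 1835 − 1475 = 360.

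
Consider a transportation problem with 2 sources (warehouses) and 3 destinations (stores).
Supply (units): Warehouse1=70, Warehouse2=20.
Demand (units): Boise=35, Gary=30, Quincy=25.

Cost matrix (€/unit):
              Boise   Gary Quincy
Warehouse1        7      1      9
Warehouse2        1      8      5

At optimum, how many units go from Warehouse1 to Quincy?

Solving gives:
  Warehouse1→Boise: 15 × €7 = €105
  Warehouse1→Gary: 30 × €1 = €30
  Warehouse1→Quincy: 25 × €9 = €225
  Warehouse2→Boise: 20 × €1 = €20
Total cost = €380.
So Warehouse1→Quincy carries 25 units.

25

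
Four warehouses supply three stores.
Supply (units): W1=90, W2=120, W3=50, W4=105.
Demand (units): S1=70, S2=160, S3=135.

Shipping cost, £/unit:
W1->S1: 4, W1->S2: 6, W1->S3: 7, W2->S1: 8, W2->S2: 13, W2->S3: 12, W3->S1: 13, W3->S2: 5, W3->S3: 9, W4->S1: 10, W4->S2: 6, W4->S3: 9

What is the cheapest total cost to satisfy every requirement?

2665

An optimal shipping plan:
  W1–S2: 5 units
  W1–S3: 85 units
  W2–S1: 70 units
  W2–S3: 50 units
  W3–S2: 50 units
  W4–S2: 105 units
Total cost = £2665.
(Supply check: W1 ships 90; W2 ships 120; W3 ships 50; W4 ships 105.)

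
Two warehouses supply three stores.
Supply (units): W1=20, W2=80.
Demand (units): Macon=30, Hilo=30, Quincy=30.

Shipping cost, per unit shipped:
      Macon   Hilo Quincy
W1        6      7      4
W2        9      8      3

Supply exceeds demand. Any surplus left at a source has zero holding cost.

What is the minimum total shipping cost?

540

An optimal shipping plan:
  W1 to Macon: 20 units
  W2 to Macon: 10 units
  W2 to Hilo: 30 units
  W2 to Quincy: 30 units
Total cost = 540.
(Supply check: W1 ships 20; W2 ships 70.)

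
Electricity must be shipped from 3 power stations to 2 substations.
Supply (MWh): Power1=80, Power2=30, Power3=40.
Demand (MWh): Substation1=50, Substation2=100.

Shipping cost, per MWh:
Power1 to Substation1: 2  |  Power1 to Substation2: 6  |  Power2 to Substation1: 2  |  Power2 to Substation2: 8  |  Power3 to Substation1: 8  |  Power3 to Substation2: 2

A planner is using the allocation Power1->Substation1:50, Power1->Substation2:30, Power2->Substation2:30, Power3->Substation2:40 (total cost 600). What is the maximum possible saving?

60

Current plan cost = 50·2 + 30·6 + 30·8 + 40·2 = 600.
Optimal plan:
  Power1→Substation1: 20 MWh
  Power1→Substation2: 60 MWh
  Power2→Substation1: 30 MWh
  Power3→Substation2: 40 MWh
Optimal cost = 540.
Saving = 600 − 540 = 60.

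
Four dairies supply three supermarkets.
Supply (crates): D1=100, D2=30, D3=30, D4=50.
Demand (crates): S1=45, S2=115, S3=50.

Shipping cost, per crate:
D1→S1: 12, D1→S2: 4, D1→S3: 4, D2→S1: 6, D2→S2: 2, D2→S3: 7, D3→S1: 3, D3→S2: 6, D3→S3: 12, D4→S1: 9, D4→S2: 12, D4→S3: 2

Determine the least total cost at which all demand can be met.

An optimal shipping plan:
  D1–S2: 100 × 4 = 400
  D2–S1: 15 × 6 = 90
  D2–S2: 15 × 2 = 30
  D3–S1: 30 × 3 = 90
  D4–S3: 50 × 2 = 100
Total = 400 + 90 + 30 + 90 + 100 = 710.

710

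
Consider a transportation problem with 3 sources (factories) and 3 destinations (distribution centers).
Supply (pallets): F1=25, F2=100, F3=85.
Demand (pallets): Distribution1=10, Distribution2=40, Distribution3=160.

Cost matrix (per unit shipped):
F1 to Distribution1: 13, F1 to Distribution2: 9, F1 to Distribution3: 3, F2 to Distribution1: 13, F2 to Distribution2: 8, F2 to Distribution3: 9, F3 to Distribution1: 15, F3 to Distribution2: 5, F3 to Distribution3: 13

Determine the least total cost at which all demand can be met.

An optimal shipping plan:
  F1–Distribution3: 25 × 3 = 75
  F2–Distribution3: 100 × 9 = 900
  F3–Distribution1: 10 × 15 = 150
  F3–Distribution2: 40 × 5 = 200
  F3–Distribution3: 35 × 13 = 455
Total = 75 + 900 + 150 + 200 + 455 = 1780.

1780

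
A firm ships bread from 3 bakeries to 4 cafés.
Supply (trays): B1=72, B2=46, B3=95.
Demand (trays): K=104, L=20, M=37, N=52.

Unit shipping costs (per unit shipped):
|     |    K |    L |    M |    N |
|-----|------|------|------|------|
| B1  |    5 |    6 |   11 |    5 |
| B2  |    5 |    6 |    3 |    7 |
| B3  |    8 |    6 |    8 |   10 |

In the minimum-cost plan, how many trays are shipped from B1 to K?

Optimal shipments:
  B1→K: 20 trays
  B1→N: 52 trays
  B2→K: 9 trays
  B2→M: 37 trays
  B3→K: 75 trays
  B3→L: 20 trays
Total cost = 1236.
So B1→K carries 20 trays.

20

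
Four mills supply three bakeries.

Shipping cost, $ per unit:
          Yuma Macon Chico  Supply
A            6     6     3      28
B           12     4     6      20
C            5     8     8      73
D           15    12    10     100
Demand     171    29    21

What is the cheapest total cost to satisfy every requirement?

1981

An optimal shipping plan:
  A->Yuma: 28 sacks
  B->Macon: 20 sacks
  C->Yuma: 73 sacks
  D->Yuma: 70 sacks
  D->Macon: 9 sacks
  D->Chico: 21 sacks
Total cost = $1981.
(Supply check: A ships 28; B ships 20; C ships 73; D ships 100.)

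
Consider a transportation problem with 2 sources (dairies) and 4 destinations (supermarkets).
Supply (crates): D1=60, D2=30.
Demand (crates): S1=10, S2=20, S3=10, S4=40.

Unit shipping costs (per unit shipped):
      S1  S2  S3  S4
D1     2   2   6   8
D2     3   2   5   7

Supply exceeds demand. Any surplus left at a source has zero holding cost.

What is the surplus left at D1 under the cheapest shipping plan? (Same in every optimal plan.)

An optimal plan:
  D1→S1: 10 × 2 = 20
  D1→S2: 20 × 2 = 40
  D1→S3: 10 × 6 = 60
  D1→S4: 10 × 8 = 80
  D2→S4: 30 × 7 = 210
Total cost = 410.
D1 ships 50 of its 60, leaving 10.

10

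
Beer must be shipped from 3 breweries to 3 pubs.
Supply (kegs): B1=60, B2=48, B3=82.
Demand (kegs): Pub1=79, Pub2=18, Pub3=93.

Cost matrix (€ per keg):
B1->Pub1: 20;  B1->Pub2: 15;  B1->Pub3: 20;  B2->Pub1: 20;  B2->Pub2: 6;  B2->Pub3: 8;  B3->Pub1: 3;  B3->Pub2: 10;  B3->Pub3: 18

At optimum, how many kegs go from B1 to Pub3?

The minimum-cost plan:
  B1 to Pub2: 15 kegs
  B1 to Pub3: 45 kegs
  B2 to Pub3: 48 kegs
  B3 to Pub1: 79 kegs
  B3 to Pub2: 3 kegs
Total cost = €1776.
So B1→Pub3 carries 45 kegs.

45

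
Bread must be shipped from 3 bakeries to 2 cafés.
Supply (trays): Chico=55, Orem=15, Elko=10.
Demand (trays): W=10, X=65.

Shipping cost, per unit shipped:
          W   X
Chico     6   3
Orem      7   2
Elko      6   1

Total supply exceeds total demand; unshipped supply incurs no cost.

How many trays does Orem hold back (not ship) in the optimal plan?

0

Minimum-cost shipments:
  Chico->W: 10 × 6 = 60
  Chico->X: 40 × 3 = 120
  Orem->X: 15 × 2 = 30
  Elko->X: 10 × 1 = 10
Total cost = 220.
Orem ships 15 of its 15, leaving 0.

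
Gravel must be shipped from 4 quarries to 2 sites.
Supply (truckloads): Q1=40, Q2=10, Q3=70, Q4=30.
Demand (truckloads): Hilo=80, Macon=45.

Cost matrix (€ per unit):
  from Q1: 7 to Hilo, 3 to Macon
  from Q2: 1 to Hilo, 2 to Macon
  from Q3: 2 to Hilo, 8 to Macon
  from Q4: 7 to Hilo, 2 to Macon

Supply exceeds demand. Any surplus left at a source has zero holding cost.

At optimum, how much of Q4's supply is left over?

Minimum-cost shipments:
  Q1->Macon: 15 truckloads
  Q2->Hilo: 10 truckloads
  Q3->Hilo: 70 truckloads
  Q4->Macon: 30 truckloads
Total cost = €255.
Q4 ships 30 of its 30, leaving 0.

0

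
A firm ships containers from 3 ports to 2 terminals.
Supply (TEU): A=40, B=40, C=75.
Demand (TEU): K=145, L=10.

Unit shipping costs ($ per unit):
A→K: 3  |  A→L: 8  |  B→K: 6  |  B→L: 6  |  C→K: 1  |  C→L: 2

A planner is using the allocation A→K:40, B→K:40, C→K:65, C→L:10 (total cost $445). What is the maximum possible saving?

Current plan cost = 40·3 + 40·6 + 65·1 + 10·2 = $445.
Optimal plan:
  A->K: 40 × $3 = $120
  B->K: 30 × $6 = $180
  B->L: 10 × $6 = $60
  C->K: 75 × $1 = $75
Optimal cost = $435.
Saving = 445 − 435 = $10.

10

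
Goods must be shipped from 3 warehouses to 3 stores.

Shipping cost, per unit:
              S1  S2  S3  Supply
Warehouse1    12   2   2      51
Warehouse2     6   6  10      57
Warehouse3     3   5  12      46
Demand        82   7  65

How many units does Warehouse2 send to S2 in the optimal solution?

7

The minimum-cost plan:
  Warehouse1–S3: 51 × 2 = 102
  Warehouse2–S1: 36 × 6 = 216
  Warehouse2–S2: 7 × 6 = 42
  Warehouse2–S3: 14 × 10 = 140
  Warehouse3–S1: 46 × 3 = 138
Total cost = 638.
So Warehouse2→S2 carries 7 units.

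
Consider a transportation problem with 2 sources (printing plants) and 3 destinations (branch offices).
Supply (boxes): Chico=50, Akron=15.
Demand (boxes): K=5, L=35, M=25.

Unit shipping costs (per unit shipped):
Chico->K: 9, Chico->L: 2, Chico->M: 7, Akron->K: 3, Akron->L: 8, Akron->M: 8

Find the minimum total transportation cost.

One minimum-cost allocation:
  Chico–L: 35 boxes
  Chico–M: 15 boxes
  Akron–K: 5 boxes
  Akron–M: 10 boxes
Total cost = 270.
(Supply check: Chico ships 50; Akron ships 15.)

270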